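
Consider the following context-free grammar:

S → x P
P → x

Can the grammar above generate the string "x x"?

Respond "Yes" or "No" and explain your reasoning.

Yes - a valid derivation exists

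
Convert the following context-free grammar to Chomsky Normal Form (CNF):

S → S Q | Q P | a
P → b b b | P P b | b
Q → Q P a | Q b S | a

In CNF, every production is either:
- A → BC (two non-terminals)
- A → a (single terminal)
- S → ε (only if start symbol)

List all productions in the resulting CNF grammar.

S → a; TB → b; P → b; TA → a; Q → a; S → S Q; S → Q P; P → TB X0; X0 → TB TB; P → P X1; X1 → P TB; Q → Q X2; X2 → P TA; Q → Q X3; X3 → TB S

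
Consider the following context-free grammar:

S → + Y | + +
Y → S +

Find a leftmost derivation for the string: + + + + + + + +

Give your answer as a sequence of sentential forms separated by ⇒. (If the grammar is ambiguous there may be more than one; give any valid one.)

S ⇒ + Y ⇒ + S + ⇒ + + Y + ⇒ + + S + + ⇒ + + + Y + + ⇒ + + + S + + + ⇒ + + + + + + + +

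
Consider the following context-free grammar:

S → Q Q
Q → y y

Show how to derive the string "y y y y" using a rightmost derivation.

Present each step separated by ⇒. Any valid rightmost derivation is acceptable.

S ⇒ Q Q ⇒ Q y y ⇒ y y y y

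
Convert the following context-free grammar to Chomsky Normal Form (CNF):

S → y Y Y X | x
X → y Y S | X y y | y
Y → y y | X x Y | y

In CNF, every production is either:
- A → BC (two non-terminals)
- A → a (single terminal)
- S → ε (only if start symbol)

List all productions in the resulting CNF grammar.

TY → y; S → x; X → y; TX → x; Y → y; S → TY X0; X0 → Y X1; X1 → Y X; X → TY X2; X2 → Y S; X → X X3; X3 → TY TY; Y → TY TY; Y → X X4; X4 → TX Y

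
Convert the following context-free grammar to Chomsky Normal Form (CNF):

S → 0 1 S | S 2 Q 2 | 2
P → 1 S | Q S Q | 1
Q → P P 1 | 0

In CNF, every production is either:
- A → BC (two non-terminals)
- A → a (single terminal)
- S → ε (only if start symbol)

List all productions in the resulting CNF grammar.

T0 → 0; T1 → 1; T2 → 2; S → 2; P → 1; Q → 0; S → T0 X0; X0 → T1 S; S → S X1; X1 → T2 X2; X2 → Q T2; P → T1 S; P → Q X3; X3 → S Q; Q → P X4; X4 → P T1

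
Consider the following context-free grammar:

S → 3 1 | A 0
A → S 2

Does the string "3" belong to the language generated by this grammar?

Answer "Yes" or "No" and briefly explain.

No - no valid derivation exists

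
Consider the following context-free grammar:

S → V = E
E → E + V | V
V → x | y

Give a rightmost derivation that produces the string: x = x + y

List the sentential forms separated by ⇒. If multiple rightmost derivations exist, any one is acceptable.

S ⇒ V = E ⇒ V = E + V ⇒ V = E + y ⇒ V = V + y ⇒ V = x + y ⇒ x = x + y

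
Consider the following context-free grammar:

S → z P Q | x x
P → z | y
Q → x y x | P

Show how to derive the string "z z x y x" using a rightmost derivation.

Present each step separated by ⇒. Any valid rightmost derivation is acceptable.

S ⇒ z P Q ⇒ z P x y x ⇒ z z x y x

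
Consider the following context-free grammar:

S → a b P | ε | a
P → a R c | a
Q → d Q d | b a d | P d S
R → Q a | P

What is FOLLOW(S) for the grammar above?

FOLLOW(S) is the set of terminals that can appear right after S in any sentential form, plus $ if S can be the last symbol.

We compute FOLLOW(S) using the standard algorithm.
FOLLOW(S) starts with {$}.
FIRST(P) = {a}
FIRST(Q) = {a, b, d}
FIRST(R) = {a, b, d}
FIRST(S) = {a, ε}
FOLLOW(P) = {$, a, c, d}
FOLLOW(Q) = {a, d}
FOLLOW(R) = {c}
FOLLOW(S) = {$, a, d}
Therefore, FOLLOW(S) = {$, a, d}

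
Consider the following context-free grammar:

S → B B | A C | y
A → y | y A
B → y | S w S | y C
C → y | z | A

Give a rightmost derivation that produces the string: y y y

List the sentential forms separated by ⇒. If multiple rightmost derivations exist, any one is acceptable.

S ⇒ B B ⇒ B y ⇒ y C y ⇒ y y y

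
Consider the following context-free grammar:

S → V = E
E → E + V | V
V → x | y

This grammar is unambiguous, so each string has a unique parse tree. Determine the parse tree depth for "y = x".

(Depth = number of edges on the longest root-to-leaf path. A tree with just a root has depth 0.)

3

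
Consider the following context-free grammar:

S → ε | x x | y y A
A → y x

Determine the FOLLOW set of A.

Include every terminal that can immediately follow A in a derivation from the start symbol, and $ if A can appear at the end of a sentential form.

We compute FOLLOW(A) using the standard algorithm.
FOLLOW(S) starts with {$}.
FIRST(A) = {y}
FIRST(S) = {x, y, ε}
FOLLOW(A) = {$}
FOLLOW(S) = {$}
Therefore, FOLLOW(A) = {$}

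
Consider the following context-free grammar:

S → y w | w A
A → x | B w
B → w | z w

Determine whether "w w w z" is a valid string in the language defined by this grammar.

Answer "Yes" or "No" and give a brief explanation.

No - no valid derivation exists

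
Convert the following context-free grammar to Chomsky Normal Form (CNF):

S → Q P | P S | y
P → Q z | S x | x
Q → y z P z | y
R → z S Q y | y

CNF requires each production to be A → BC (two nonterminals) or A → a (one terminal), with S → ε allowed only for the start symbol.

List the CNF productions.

S → y; TZ → z; TX → x; P → x; TY → y; Q → y; R → y; S → Q P; S → P S; P → Q TZ; P → S TX; Q → TY X0; X0 → TZ X1; X1 → P TZ; R → TZ X2; X2 → S X3; X3 → Q TY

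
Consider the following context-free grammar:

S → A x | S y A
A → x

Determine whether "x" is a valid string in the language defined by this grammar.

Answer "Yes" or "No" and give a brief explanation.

No - no valid derivation exists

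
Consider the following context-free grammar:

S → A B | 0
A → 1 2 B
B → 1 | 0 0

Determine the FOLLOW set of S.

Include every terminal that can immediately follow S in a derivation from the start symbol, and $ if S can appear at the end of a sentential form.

We compute FOLLOW(S) using the standard algorithm.
FOLLOW(S) starts with {$}.
FIRST(A) = {1}
FIRST(B) = {0, 1}
FIRST(S) = {0, 1}
FOLLOW(A) = {0, 1}
FOLLOW(B) = {$, 0, 1}
FOLLOW(S) = {$}
Therefore, FOLLOW(S) = {$}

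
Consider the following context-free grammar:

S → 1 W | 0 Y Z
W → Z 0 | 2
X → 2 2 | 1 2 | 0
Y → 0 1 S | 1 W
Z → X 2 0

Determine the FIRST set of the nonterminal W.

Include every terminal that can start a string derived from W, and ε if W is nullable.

We compute FIRST(W) using the standard algorithm.
FIRST(S) = {0, 1}
FIRST(W) = {0, 1, 2}
FIRST(X) = {0, 1, 2}
FIRST(Y) = {0, 1}
FIRST(Z) = {0, 1, 2}
Therefore, FIRST(W) = {0, 1, 2}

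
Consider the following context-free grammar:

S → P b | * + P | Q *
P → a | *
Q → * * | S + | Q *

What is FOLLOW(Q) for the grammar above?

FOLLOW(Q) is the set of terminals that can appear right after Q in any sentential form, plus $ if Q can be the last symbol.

We compute FOLLOW(Q) using the standard algorithm.
FOLLOW(S) starts with {$}.
FIRST(P) = {*, a}
FIRST(Q) = {*, a}
FIRST(S) = {*, a}
FOLLOW(P) = {$, +, b}
FOLLOW(Q) = {*}
FOLLOW(S) = {$, +}
Therefore, FOLLOW(Q) = {*}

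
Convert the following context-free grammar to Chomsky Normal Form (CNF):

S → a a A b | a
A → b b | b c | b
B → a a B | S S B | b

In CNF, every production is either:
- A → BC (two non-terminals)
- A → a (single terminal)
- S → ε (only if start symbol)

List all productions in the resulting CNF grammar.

TA → a; TB → b; S → a; TC → c; A → b; B → b; S → TA X0; X0 → TA X1; X1 → A TB; A → TB TB; A → TB TC; B → TA X2; X2 → TA B; B → S X3; X3 → S B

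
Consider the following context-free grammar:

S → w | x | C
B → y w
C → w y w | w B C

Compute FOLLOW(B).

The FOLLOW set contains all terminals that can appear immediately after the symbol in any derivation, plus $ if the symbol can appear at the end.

We compute FOLLOW(B) using the standard algorithm.
FOLLOW(S) starts with {$}.
FIRST(B) = {y}
FIRST(C) = {w}
FIRST(S) = {w, x}
FOLLOW(B) = {w}
FOLLOW(C) = {$}
FOLLOW(S) = {$}
Therefore, FOLLOW(B) = {w}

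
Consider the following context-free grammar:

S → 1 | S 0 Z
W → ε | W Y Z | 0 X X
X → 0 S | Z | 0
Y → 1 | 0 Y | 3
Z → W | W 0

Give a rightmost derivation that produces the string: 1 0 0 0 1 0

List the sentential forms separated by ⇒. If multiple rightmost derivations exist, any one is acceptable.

S ⇒ S 0 Z ⇒ S 0 W ⇒ S 0 0 X X ⇒ S 0 0 X 0 ⇒ S 0 0 0 S 0 ⇒ S 0 0 0 1 0 ⇒ 1 0 0 0 1 0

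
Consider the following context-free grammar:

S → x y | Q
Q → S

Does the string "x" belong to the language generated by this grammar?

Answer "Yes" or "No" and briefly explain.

No - no valid derivation exists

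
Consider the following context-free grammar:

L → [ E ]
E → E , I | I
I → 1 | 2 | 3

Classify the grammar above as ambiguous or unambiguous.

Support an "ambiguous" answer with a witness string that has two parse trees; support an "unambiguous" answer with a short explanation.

Unambiguous - every string in the language has a unique parse tree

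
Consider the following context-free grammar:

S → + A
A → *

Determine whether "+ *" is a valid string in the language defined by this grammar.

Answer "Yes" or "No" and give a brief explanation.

Yes - a valid derivation exists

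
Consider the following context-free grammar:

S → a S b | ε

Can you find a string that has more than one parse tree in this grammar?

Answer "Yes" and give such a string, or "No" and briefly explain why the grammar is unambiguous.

No - the grammar is unambiguous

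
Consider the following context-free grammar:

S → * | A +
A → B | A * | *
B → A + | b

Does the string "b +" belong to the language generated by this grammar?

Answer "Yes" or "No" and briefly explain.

Yes - a valid derivation exists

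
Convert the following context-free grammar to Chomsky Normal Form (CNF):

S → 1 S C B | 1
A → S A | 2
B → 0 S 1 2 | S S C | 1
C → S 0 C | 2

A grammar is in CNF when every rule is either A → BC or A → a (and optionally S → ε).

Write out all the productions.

T1 → 1; S → 1; A → 2; T0 → 0; T2 → 2; B → 1; C → 2; S → T1 X0; X0 → S X1; X1 → C B; A → S A; B → T0 X2; X2 → S X3; X3 → T1 T2; B → S X4; X4 → S C; C → S X5; X5 → T0 C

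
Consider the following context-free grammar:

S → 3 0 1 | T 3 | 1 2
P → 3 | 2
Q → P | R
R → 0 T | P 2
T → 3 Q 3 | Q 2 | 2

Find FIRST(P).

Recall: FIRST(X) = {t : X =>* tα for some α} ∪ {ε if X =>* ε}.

We compute FIRST(P) using the standard algorithm.
FIRST(P) = {2, 3}
FIRST(Q) = {0, 2, 3}
FIRST(R) = {0, 2, 3}
FIRST(S) = {0, 1, 2, 3}
FIRST(T) = {0, 2, 3}
Therefore, FIRST(P) = {2, 3}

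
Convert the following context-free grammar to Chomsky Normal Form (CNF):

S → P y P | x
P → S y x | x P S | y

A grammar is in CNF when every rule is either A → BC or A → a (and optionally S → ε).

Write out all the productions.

TY → y; S → x; TX → x; P → y; S → P X0; X0 → TY P; P → S X1; X1 → TY TX; P → TX X2; X2 → P S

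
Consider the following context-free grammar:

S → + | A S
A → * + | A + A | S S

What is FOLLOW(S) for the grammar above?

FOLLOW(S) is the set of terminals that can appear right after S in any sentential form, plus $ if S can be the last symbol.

We compute FOLLOW(S) using the standard algorithm.
FOLLOW(S) starts with {$}.
FIRST(A) = {*, +}
FIRST(S) = {*, +}
FOLLOW(A) = {*, +}
FOLLOW(S) = {$, *, +}
Therefore, FOLLOW(S) = {$, *, +}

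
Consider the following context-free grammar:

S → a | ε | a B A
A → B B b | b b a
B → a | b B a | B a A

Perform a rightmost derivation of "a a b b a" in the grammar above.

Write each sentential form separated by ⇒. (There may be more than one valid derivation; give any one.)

S ⇒ a B A ⇒ a B b b a ⇒ a a b b a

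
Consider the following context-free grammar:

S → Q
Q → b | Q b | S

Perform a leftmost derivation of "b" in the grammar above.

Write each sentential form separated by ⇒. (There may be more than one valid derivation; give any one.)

S ⇒ Q ⇒ S ⇒ Q ⇒ b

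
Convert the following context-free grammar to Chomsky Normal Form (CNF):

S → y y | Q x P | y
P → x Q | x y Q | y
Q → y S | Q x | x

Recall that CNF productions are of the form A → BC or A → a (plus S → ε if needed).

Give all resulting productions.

TY → y; TX → x; S → y; P → y; Q → x; S → TY TY; S → Q X0; X0 → TX P; P → TX Q; P → TX X1; X1 → TY Q; Q → TY S; Q → Q TX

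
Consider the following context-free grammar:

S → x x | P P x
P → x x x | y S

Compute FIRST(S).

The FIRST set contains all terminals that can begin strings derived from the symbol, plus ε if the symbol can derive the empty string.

We compute FIRST(S) using the standard algorithm.
FIRST(P) = {x, y}
FIRST(S) = {x, y}
Therefore, FIRST(S) = {x, y}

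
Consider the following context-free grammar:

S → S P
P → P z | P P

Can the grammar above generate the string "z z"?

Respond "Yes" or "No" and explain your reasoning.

No - no valid derivation exists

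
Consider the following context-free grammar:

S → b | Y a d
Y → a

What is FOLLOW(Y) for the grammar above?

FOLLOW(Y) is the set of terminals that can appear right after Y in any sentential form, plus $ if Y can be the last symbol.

We compute FOLLOW(Y) using the standard algorithm.
FOLLOW(S) starts with {$}.
FIRST(S) = {a, b}
FIRST(Y) = {a}
FOLLOW(S) = {$}
FOLLOW(Y) = {a}
Therefore, FOLLOW(Y) = {a}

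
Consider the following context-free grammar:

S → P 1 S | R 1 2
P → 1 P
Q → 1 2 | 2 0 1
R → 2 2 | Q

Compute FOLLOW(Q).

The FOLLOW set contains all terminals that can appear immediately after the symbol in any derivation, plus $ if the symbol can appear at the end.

We compute FOLLOW(Q) using the standard algorithm.
FOLLOW(S) starts with {$}.
FIRST(P) = {1}
FIRST(Q) = {1, 2}
FIRST(R) = {1, 2}
FIRST(S) = {1, 2}
FOLLOW(P) = {1}
FOLLOW(Q) = {1}
FOLLOW(R) = {1}
FOLLOW(S) = {$}
Therefore, FOLLOW(Q) = {1}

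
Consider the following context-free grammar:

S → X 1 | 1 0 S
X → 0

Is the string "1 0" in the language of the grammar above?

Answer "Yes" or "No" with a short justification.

No - no valid derivation exists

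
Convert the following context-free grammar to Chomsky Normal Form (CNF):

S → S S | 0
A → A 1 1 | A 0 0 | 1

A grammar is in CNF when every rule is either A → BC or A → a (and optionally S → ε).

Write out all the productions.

S → 0; T1 → 1; T0 → 0; A → 1; S → S S; A → A X0; X0 → T1 T1; A → A X1; X1 → T0 T0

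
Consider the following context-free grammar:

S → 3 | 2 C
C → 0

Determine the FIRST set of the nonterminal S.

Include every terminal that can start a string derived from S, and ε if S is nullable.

We compute FIRST(S) using the standard algorithm.
FIRST(C) = {0}
FIRST(S) = {2, 3}
Therefore, FIRST(S) = {2, 3}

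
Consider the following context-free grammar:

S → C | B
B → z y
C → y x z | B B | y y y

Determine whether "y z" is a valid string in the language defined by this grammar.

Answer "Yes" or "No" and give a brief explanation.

No - no valid derivation exists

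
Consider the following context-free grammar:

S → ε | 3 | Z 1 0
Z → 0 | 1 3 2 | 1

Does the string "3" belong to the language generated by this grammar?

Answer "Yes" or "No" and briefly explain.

Yes - a valid derivation exists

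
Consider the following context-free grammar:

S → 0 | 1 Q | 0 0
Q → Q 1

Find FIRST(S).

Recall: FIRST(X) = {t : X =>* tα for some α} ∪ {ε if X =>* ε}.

We compute FIRST(S) using the standard algorithm.
FIRST(Q) = {}
FIRST(S) = {0, 1}
Therefore, FIRST(S) = {0, 1}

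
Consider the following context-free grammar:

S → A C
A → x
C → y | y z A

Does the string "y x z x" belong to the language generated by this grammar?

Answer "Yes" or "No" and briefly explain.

No - no valid derivation exists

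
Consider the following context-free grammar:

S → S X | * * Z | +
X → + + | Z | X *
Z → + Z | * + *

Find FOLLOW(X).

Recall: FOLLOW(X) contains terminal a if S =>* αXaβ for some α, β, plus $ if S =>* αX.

We compute FOLLOW(X) using the standard algorithm.
FOLLOW(S) starts with {$}.
FIRST(S) = {*, +}
FIRST(X) = {*, +}
FIRST(Z) = {*, +}
FOLLOW(S) = {$, *, +}
FOLLOW(X) = {$, *, +}
FOLLOW(Z) = {$, *, +}
Therefore, FOLLOW(X) = {$, *, +}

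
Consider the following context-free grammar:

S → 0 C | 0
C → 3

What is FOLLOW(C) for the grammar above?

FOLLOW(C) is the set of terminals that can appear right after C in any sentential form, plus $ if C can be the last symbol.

We compute FOLLOW(C) using the standard algorithm.
FOLLOW(S) starts with {$}.
FIRST(C) = {3}
FIRST(S) = {0}
FOLLOW(C) = {$}
FOLLOW(S) = {$}
Therefore, FOLLOW(C) = {$}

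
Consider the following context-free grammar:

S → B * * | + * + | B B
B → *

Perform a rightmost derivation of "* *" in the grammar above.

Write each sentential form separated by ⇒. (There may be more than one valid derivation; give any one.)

S ⇒ B B ⇒ B * ⇒ * *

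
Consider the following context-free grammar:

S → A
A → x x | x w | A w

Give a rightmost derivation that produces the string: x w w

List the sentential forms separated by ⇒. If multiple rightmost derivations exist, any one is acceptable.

S ⇒ A ⇒ A w ⇒ x w w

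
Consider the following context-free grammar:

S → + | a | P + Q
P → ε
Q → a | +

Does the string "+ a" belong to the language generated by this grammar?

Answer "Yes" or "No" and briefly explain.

Yes - a valid derivation exists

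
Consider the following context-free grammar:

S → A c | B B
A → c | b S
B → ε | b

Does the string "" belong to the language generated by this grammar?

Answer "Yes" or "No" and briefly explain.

Yes - a valid derivation exists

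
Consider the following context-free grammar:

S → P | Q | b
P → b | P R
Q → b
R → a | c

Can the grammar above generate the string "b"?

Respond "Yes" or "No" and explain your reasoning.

Yes - a valid derivation exists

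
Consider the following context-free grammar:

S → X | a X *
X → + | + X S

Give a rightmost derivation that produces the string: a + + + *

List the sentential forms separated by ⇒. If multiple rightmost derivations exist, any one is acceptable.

S ⇒ a X * ⇒ a + X S * ⇒ a + X X * ⇒ a + X + * ⇒ a + + + *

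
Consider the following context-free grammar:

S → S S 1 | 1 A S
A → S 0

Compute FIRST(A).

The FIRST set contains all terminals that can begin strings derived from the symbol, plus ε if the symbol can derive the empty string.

We compute FIRST(A) using the standard algorithm.
FIRST(A) = {1}
FIRST(S) = {1}
Therefore, FIRST(A) = {1}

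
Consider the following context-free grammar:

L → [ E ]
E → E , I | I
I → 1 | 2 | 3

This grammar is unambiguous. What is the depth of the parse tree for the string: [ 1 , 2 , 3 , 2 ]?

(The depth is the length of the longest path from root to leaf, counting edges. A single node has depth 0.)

6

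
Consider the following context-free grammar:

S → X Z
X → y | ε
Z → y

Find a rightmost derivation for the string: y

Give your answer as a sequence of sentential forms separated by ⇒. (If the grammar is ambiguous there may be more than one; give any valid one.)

S ⇒ X Z ⇒ X y ⇒ y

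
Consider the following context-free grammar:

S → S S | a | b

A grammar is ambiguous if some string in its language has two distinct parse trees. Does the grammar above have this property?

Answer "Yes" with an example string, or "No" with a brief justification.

Yes - the string 'a a b b' has two distinct parse trees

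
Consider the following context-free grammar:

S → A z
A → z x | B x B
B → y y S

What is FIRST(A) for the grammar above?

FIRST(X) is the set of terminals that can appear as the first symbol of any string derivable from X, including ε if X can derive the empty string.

We compute FIRST(A) using the standard algorithm.
FIRST(A) = {y, z}
FIRST(B) = {y}
FIRST(S) = {y, z}
Therefore, FIRST(A) = {y, z}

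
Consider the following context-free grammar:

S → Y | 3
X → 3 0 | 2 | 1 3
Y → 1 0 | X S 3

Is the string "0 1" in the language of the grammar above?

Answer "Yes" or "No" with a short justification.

No - no valid derivation exists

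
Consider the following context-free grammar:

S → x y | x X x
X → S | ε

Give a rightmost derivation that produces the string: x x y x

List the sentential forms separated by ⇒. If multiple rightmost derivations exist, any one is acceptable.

S ⇒ x X x ⇒ x S x ⇒ x x y x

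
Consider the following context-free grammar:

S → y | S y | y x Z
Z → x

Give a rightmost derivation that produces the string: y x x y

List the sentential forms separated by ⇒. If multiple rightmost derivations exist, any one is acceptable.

S ⇒ S y ⇒ y x Z y ⇒ y x x y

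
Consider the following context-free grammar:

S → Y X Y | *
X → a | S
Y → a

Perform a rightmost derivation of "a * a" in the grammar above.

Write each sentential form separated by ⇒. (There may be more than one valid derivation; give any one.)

S ⇒ Y X Y ⇒ Y X a ⇒ Y S a ⇒ Y * a ⇒ a * a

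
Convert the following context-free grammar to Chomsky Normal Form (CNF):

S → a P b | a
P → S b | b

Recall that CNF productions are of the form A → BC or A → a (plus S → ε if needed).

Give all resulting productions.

TA → a; TB → b; S → a; P → b; S → TA X0; X0 → P TB; P → S TB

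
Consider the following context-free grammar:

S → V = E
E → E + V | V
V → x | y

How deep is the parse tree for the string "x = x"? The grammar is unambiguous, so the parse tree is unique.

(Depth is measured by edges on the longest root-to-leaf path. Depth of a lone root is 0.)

3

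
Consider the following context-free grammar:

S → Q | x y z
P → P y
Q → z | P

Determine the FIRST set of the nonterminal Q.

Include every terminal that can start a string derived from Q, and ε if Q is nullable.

We compute FIRST(Q) using the standard algorithm.
FIRST(P) = {}
FIRST(Q) = {z}
FIRST(S) = {x, z}
Therefore, FIRST(Q) = {z}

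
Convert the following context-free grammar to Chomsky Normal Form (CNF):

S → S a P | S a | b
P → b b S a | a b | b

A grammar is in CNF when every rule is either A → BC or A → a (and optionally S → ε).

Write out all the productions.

TA → a; S → b; TB → b; P → b; S → S X0; X0 → TA P; S → S TA; P → TB X1; X1 → TB X2; X2 → S TA; P → TA TB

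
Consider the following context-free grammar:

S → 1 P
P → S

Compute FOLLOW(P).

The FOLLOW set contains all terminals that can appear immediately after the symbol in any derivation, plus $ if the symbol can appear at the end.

We compute FOLLOW(P) using the standard algorithm.
FOLLOW(S) starts with {$}.
FIRST(P) = {1}
FIRST(S) = {1}
FOLLOW(P) = {$}
FOLLOW(S) = {$}
Therefore, FOLLOW(P) = {$}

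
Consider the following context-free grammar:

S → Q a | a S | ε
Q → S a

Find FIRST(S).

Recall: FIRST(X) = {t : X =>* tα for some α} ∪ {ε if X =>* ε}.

We compute FIRST(S) using the standard algorithm.
FIRST(Q) = {a}
FIRST(S) = {a, ε}
Therefore, FIRST(S) = {a, ε}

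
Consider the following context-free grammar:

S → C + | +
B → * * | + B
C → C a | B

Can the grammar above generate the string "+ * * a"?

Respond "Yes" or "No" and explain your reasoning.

No - no valid derivation exists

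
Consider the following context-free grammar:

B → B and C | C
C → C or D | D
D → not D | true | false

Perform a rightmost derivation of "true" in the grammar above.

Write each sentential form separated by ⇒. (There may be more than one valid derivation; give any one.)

B ⇒ C ⇒ D ⇒ true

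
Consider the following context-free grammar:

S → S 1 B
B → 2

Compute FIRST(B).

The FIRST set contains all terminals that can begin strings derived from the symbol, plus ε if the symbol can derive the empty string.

We compute FIRST(B) using the standard algorithm.
FIRST(B) = {2}
FIRST(S) = {}
Therefore, FIRST(B) = {2}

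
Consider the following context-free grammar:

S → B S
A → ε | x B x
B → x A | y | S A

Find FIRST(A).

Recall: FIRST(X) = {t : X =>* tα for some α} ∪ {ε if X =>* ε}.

We compute FIRST(A) using the standard algorithm.
FIRST(A) = {x, ε}
FIRST(B) = {x, y}
FIRST(S) = {x, y}
Therefore, FIRST(A) = {x, ε}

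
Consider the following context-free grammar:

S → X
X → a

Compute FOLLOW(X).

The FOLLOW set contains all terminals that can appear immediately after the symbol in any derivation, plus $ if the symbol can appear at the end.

We compute FOLLOW(X) using the standard algorithm.
FOLLOW(S) starts with {$}.
FIRST(S) = {a}
FIRST(X) = {a}
FOLLOW(S) = {$}
FOLLOW(X) = {$}
Therefore, FOLLOW(X) = {$}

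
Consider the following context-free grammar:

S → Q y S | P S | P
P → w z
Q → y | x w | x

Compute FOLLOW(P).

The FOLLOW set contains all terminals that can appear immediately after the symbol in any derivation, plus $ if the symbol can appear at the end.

We compute FOLLOW(P) using the standard algorithm.
FOLLOW(S) starts with {$}.
FIRST(P) = {w}
FIRST(Q) = {x, y}
FIRST(S) = {w, x, y}
FOLLOW(P) = {$, w, x, y}
FOLLOW(Q) = {y}
FOLLOW(S) = {$}
Therefore, FOLLOW(P) = {$, w, x, y}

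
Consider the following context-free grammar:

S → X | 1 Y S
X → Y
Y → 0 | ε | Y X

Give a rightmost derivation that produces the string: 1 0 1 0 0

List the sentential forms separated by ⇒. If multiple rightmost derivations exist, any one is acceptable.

S ⇒ 1 Y S ⇒ 1 Y 1 Y S ⇒ 1 Y 1 Y X ⇒ 1 Y 1 Y Y ⇒ 1 Y 1 Y 0 ⇒ 1 Y 1 0 0 ⇒ 1 0 1 0 0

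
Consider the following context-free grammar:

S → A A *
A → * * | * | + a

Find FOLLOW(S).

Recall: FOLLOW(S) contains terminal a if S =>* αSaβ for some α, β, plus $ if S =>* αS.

We compute FOLLOW(S) using the standard algorithm.
FOLLOW(S) starts with {$}.
FIRST(A) = {*, +}
FIRST(S) = {*, +}
FOLLOW(A) = {*, +}
FOLLOW(S) = {$}
Therefore, FOLLOW(S) = {$}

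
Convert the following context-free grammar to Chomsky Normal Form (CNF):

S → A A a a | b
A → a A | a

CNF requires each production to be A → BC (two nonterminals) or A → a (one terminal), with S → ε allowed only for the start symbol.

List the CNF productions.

TA → a; S → b; A → a; S → A X0; X0 → A X1; X1 → TA TA; A → TA A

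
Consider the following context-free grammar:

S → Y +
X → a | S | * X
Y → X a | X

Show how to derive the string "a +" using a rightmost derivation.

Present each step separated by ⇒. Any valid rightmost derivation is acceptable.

S ⇒ Y + ⇒ X + ⇒ a +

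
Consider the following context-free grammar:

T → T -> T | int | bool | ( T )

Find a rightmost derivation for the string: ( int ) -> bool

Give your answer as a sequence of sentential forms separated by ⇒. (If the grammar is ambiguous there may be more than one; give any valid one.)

T ⇒ T -> T ⇒ T -> bool ⇒ ( T ) -> bool ⇒ ( int ) -> bool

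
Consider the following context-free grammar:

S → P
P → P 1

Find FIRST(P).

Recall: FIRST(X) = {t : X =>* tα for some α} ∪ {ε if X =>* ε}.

We compute FIRST(P) using the standard algorithm.
FIRST(P) = {}
FIRST(S) = {}
Therefore, FIRST(P) = {}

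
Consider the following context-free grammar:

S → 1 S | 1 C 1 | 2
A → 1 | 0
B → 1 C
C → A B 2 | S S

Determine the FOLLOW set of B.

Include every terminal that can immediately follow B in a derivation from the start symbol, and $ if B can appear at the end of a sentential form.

We compute FOLLOW(B) using the standard algorithm.
FOLLOW(S) starts with {$}.
FIRST(A) = {0, 1}
FIRST(B) = {1}
FIRST(C) = {0, 1, 2}
FIRST(S) = {1, 2}
FOLLOW(A) = {1}
FOLLOW(B) = {2}
FOLLOW(C) = {1, 2}
FOLLOW(S) = {$, 1, 2}
Therefore, FOLLOW(B) = {2}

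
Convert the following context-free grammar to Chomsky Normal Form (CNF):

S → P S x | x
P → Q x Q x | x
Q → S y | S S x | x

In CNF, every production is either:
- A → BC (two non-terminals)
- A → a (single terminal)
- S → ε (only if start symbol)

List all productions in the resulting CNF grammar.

TX → x; S → x; P → x; TY → y; Q → x; S → P X0; X0 → S TX; P → Q X1; X1 → TX X2; X2 → Q TX; Q → S TY; Q → S X3; X3 → S TX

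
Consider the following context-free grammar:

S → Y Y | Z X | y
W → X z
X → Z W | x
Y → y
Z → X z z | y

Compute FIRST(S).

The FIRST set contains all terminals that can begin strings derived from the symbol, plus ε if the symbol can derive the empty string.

We compute FIRST(S) using the standard algorithm.
FIRST(S) = {x, y}
FIRST(W) = {x, y}
FIRST(X) = {x, y}
FIRST(Y) = {y}
FIRST(Z) = {x, y}
Therefore, FIRST(S) = {x, y}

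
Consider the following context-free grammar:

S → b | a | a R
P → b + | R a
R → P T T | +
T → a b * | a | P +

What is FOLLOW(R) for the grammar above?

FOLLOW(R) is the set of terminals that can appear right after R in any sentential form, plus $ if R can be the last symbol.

We compute FOLLOW(R) using the standard algorithm.
FOLLOW(S) starts with {$}.
FIRST(P) = {+, b}
FIRST(R) = {+, b}
FIRST(S) = {a, b}
FIRST(T) = {+, a, b}
FOLLOW(P) = {+, a, b}
FOLLOW(R) = {$, a}
FOLLOW(S) = {$}
FOLLOW(T) = {$, +, a, b}
Therefore, FOLLOW(R) = {$, a}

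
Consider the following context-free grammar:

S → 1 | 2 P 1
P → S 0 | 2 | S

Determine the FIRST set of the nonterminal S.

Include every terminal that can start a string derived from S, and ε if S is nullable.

We compute FIRST(S) using the standard algorithm.
FIRST(P) = {1, 2}
FIRST(S) = {1, 2}
Therefore, FIRST(S) = {1, 2}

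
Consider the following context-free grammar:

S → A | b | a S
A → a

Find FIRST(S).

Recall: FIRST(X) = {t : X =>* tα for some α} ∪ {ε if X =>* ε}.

We compute FIRST(S) using the standard algorithm.
FIRST(A) = {a}
FIRST(S) = {a, b}
Therefore, FIRST(S) = {a, b}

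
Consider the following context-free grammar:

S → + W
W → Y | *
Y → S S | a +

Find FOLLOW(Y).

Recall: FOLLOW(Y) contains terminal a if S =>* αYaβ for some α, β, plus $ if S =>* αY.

We compute FOLLOW(Y) using the standard algorithm.
FOLLOW(S) starts with {$}.
FIRST(S) = {+}
FIRST(W) = {*, +, a}
FIRST(Y) = {+, a}
FOLLOW(S) = {$, +}
FOLLOW(W) = {$, +}
FOLLOW(Y) = {$, +}
Therefore, FOLLOW(Y) = {$, +}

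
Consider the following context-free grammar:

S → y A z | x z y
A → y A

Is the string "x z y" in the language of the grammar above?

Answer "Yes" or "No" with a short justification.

Yes - a valid derivation exists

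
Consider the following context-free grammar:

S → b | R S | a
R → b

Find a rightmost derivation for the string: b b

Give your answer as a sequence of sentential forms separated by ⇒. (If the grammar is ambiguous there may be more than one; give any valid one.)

S ⇒ R S ⇒ R b ⇒ b b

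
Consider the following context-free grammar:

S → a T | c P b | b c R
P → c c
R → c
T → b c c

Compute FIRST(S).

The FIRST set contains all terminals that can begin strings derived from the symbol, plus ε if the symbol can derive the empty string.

We compute FIRST(S) using the standard algorithm.
FIRST(P) = {c}
FIRST(R) = {c}
FIRST(S) = {a, b, c}
FIRST(T) = {b}
Therefore, FIRST(S) = {a, b, c}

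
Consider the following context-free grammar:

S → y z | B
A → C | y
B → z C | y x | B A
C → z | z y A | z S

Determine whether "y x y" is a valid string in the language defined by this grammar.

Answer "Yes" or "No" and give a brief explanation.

Yes - a valid derivation exists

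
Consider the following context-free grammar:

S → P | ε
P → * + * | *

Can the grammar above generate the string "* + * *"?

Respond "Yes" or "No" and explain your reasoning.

No - no valid derivation exists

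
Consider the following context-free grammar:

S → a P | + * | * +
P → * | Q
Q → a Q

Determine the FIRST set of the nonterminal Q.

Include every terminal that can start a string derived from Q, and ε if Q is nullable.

We compute FIRST(Q) using the standard algorithm.
FIRST(P) = {*, a}
FIRST(Q) = {a}
FIRST(S) = {*, +, a}
Therefore, FIRST(Q) = {a}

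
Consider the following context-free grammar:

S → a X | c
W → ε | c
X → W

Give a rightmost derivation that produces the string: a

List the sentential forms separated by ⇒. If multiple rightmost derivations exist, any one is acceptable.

S ⇒ a X ⇒ a W ⇒ a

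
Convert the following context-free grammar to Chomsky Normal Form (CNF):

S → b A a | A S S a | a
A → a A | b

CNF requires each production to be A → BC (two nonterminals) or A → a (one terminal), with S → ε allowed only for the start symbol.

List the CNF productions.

TB → b; TA → a; S → a; A → b; S → TB X0; X0 → A TA; S → A X1; X1 → S X2; X2 → S TA; A → TA A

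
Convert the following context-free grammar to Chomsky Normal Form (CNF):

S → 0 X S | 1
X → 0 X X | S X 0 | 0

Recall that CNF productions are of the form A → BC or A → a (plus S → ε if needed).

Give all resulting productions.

T0 → 0; S → 1; X → 0; S → T0 X0; X0 → X S; X → T0 X1; X1 → X X; X → S X2; X2 → X T0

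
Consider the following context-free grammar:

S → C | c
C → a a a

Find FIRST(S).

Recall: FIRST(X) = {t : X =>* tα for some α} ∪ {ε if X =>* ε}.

We compute FIRST(S) using the standard algorithm.
FIRST(C) = {a}
FIRST(S) = {a, c}
Therefore, FIRST(S) = {a, c}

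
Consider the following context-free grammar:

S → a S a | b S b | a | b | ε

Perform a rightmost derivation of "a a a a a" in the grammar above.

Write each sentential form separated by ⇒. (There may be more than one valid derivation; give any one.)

S ⇒ a S a ⇒ a a S a a ⇒ a a a a a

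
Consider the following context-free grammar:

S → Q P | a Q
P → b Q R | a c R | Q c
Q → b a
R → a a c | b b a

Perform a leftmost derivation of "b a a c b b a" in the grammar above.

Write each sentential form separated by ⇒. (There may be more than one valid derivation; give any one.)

S ⇒ Q P ⇒ b a P ⇒ b a a c R ⇒ b a a c b b a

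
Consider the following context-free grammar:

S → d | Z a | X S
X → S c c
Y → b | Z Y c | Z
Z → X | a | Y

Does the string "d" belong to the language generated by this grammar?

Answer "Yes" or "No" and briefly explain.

Yes - a valid derivation exists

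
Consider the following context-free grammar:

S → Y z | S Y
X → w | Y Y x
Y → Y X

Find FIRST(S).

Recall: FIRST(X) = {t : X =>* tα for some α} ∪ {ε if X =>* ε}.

We compute FIRST(S) using the standard algorithm.
FIRST(S) = {}
FIRST(X) = {w}
FIRST(Y) = {}
Therefore, FIRST(S) = {}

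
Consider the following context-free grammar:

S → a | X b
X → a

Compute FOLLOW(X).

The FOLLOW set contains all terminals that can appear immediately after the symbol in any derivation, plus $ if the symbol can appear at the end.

We compute FOLLOW(X) using the standard algorithm.
FOLLOW(S) starts with {$}.
FIRST(S) = {a}
FIRST(X) = {a}
FOLLOW(S) = {$}
FOLLOW(X) = {b}
Therefore, FOLLOW(X) = {b}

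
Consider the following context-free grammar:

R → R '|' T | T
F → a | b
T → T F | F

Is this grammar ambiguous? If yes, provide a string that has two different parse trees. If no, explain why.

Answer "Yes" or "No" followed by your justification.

No - the grammar is unambiguous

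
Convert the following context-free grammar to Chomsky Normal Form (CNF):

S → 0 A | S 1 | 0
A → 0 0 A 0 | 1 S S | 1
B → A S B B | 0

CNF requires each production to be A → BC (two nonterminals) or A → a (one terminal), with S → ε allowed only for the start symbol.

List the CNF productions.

T0 → 0; T1 → 1; S → 0; A → 1; B → 0; S → T0 A; S → S T1; A → T0 X0; X0 → T0 X1; X1 → A T0; A → T1 X2; X2 → S S; B → A X3; X3 → S X4; X4 → B B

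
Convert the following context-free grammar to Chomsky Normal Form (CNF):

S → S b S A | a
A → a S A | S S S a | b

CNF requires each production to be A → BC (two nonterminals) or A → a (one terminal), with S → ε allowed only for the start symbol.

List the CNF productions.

TB → b; S → a; TA → a; A → b; S → S X0; X0 → TB X1; X1 → S A; A → TA X2; X2 → S A; A → S X3; X3 → S X4; X4 → S TA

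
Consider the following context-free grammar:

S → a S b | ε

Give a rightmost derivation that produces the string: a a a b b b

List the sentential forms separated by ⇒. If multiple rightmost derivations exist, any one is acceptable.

S ⇒ a S b ⇒ a a S b b ⇒ a a a S b b b ⇒ a a a b b b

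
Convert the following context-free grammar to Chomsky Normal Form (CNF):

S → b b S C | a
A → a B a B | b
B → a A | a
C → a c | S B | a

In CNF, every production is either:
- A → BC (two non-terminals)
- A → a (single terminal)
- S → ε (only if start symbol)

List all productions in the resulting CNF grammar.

TB → b; S → a; TA → a; A → b; B → a; TC → c; C → a; S → TB X0; X0 → TB X1; X1 → S C; A → TA X2; X2 → B X3; X3 → TA B; B → TA A; C → TA TC; C → S B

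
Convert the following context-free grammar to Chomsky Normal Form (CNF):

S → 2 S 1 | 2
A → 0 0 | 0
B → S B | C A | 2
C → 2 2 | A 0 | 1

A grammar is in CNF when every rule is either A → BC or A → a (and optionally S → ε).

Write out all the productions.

T2 → 2; T1 → 1; S → 2; T0 → 0; A → 0; B → 2; C → 1; S → T2 X0; X0 → S T1; A → T0 T0; B → S B; B → C A; C → T2 T2; C → A T0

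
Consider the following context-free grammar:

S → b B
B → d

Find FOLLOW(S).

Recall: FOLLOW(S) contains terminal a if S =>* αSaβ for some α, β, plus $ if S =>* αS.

We compute FOLLOW(S) using the standard algorithm.
FOLLOW(S) starts with {$}.
FIRST(B) = {d}
FIRST(S) = {b}
FOLLOW(B) = {$}
FOLLOW(S) = {$}
Therefore, FOLLOW(S) = {$}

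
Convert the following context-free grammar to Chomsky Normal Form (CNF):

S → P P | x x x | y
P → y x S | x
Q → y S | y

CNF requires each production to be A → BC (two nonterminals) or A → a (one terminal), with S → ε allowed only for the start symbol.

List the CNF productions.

TX → x; S → y; TY → y; P → x; Q → y; S → P P; S → TX X0; X0 → TX TX; P → TY X1; X1 → TX S; Q → TY S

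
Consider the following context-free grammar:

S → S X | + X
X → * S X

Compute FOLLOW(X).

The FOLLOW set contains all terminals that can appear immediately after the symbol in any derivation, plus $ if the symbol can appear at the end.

We compute FOLLOW(X) using the standard algorithm.
FOLLOW(S) starts with {$}.
FIRST(S) = {+}
FIRST(X) = {*}
FOLLOW(S) = {$, *}
FOLLOW(X) = {$, *}
Therefore, FOLLOW(X) = {$, *}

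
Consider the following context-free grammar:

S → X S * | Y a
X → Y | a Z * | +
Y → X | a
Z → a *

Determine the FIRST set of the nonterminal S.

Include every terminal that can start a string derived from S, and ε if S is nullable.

We compute FIRST(S) using the standard algorithm.
FIRST(S) = {+, a}
FIRST(X) = {+, a}
FIRST(Y) = {+, a}
FIRST(Z) = {a}
Therefore, FIRST(S) = {+, a}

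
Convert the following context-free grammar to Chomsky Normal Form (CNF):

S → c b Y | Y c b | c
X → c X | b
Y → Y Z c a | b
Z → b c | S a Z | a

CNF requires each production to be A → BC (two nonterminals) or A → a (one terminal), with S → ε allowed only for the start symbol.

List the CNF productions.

TC → c; TB → b; S → c; X → b; TA → a; Y → b; Z → a; S → TC X0; X0 → TB Y; S → Y X1; X1 → TC TB; X → TC X; Y → Y X2; X2 → Z X3; X3 → TC TA; Z → TB TC; Z → S X4; X4 → TA Z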